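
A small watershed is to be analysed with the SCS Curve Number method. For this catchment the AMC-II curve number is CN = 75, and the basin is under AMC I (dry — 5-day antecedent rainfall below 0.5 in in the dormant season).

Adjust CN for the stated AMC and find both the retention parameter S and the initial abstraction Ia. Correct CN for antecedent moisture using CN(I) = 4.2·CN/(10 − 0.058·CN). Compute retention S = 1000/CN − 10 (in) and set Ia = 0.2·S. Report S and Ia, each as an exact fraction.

CN(I) from CN(II)=75: (4.2·75)/(10 − 0.058·75) = 6300/113 ≈ 55.752
Max retention: S = 1000/(6300/113) − 10 = 500/63 in (≈ 7.937 in)
Ia = 0.2S: 0.2·7.937 = 1.587 in (exactly 100/63)

S = 500/63 in ≈ 7.937 in; Ia = 100/63 in ≈ 1.587 in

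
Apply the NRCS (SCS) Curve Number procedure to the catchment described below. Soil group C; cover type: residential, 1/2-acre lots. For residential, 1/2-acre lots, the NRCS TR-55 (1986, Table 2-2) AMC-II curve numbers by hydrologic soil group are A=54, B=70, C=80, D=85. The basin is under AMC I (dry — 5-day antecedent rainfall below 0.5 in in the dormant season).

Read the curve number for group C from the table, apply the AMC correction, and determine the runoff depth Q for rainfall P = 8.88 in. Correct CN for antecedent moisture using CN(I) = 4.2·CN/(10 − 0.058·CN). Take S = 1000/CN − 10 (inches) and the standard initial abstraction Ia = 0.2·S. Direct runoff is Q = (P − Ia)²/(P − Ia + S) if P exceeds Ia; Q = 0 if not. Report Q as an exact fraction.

NRCS table: residential, 1/2-acre lots, soil group C → CN(II) = 80
Adjust CN=80 to AMC I: 4.2·80/(10 − 0.058·80) → 336 ÷ (134/25) = 4200/67 ≈ 62.687
Max retention: S = 1000/(4200/67) − 10 = 125/21 in (≈ 5.952 in)
Ia = 0.2·(125/21) = 25/21 in ≈ 1.190 in
Excess rainfall: 8.880 − 1.190 = 7.690 in; P > Ia so Q > 0
Runoff Q = (P−Ia)²/(P−Ia+S) = (7.690)²/(7.690+5.952) = 16297369/3760050 ≈ 4.334 in

Q = 16297369/3760050 in ≈ 4.334 in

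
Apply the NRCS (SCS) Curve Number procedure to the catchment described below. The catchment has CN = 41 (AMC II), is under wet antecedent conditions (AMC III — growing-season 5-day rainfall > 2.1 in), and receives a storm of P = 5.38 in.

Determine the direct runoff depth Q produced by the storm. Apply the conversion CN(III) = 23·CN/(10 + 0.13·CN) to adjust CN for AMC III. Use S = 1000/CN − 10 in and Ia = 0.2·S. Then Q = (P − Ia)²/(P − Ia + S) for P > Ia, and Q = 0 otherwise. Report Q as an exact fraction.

Adjust CN=41 to AMC III: 23·41/(10 + 0.13·41) → 943 ÷ (1533/100) = 94300/1533 ≈ 61.513
S = 1000/(94300/1533) − 10 = 5900/943 in ≈ 6.257 in
Initial abstraction Ia = S/5 = (5900/943)/5 = 1180/943 ≈ 1.251 in
Excess rainfall: 5.380 − 1.251 = 4.129 in; P > Ia so Q > 0
Runoff Q = (P−Ia)²/(P−Ia+S) = (4.129)²/(4.129+6.257) = 37895240889/23087799050 ≈ 1.641 in

Q = 37895240889/23087799050 in ≈ 1.641 in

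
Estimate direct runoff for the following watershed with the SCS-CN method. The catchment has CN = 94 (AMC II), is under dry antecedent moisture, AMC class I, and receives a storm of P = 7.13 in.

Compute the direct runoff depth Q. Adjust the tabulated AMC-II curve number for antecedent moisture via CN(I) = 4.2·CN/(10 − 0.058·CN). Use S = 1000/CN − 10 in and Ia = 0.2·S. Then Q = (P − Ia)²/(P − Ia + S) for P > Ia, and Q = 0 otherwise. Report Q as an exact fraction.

Q = 50434828929/9033583300 in ≈ 5.583 in

Dry (AMC I): CN(I) = 4.2·94/(10 − 0.058·94) = (1974/5)/(1137/250) = 32900/379 ≈ 86.807
S = 1000/(32900/379) − 10 = 500/329 in ≈ 1.520 in
Initial abstraction Ia = S/5 = (500/329)/5 = 100/329 ≈ 0.304 in
Excess rainfall: 7.130 − 0.304 = 6.826 in; P > Ia so Q > 0
Runoff Q = (P−Ia)²/(P−Ia+S) = (6.826)²/(6.826+1.520) = 50434828929/9033583300 ≈ 5.583 in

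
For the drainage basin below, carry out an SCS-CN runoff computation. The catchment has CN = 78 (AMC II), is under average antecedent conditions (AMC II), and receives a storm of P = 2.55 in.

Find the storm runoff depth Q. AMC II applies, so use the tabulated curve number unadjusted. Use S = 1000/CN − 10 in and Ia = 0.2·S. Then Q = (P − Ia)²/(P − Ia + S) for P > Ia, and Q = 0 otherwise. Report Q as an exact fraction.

AMC II — tabulated CN = 78 applies directly.
Retention S: 1000/CN − 10 with CN=78.000 → S = 110/39 ≈ 2.821 in
Ia = 0.2S: 0.2·2.821 = 0.564 in (exactly 22/39)
Since P=2.550 > Ia=0.564: effective rainfall P−Ia = 1549/780 in
Q: (1549/780)² ÷ (3749/780) = 2399401/2924220 in (≈ 0.821 in)

Q = 2399401/2924220 in ≈ 0.821 in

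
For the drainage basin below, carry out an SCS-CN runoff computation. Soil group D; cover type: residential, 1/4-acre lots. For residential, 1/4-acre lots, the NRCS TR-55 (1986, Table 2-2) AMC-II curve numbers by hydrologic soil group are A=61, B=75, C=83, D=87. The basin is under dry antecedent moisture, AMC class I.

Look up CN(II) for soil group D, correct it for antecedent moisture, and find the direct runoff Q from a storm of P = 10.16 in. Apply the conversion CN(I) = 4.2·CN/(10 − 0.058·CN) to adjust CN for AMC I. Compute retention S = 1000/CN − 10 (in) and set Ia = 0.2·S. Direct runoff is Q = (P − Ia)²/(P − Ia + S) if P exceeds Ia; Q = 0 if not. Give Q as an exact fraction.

NRCS table: residential, 1/4-acre lots, soil group D → CN(II) = 87
Adjust CN=87 to AMC I: 4.2·87/(10 − 0.058·87) → (1827/5) ÷ (2477/500) = 182700/2477 ≈ 73.759
S = 1000/(182700/2477) − 10 = 6500/1827 in ≈ 3.558 in
Ia = 0.2·(6500/1827) = 1300/1827 in ≈ 0.712 in
Since P=10.160 > Ia=0.712: effective rainfall P−Ia = 431558/45675 in
Q = (431558/45675)²/((431558/45675) + 6500/1827) = (186242307364/2086205625)/(594058/45675) = 93121153682/13566799575 in ≈ 6.864 in

Q = 93121153682/13566799575 in ≈ 6.864 in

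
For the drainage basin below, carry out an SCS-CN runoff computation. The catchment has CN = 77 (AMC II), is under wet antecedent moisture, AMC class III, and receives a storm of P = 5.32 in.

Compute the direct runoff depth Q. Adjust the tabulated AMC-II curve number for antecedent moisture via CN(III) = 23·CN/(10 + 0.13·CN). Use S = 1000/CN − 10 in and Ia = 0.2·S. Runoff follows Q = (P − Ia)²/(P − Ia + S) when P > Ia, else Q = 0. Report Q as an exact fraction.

Wet (AMC III): CN(III) = 23·77/(10 + 0.13·77) = 1771/(2001/100) = 7700/87 ≈ 88.506
Max retention: S = 1000/(7700/87) − 10 = 100/77 in (≈ 1.299 in)
Ia = 0.2·(100/77) = 20/77 in ≈ 0.260 in
Since P=5.320 > Ia=0.260: effective rainfall P−Ia = 9741/1925 in
Runoff Q = (P−Ia)²/(P−Ia+S) = (5.060)²/(5.060+1.299) = 94887081/23563925 ≈ 4.027 in

Q = 94887081/23563925 in ≈ 4.027 in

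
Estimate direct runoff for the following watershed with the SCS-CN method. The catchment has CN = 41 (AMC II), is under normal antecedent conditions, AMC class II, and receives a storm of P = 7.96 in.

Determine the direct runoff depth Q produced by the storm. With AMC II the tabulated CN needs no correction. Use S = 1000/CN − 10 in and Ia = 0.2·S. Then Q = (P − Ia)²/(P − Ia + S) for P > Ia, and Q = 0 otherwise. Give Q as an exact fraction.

Q = 27133681/20457975 in ≈ 1.326 in

AMC II — tabulated CN = 41 applies directly.
Max retention: S = 1000/41 − 10 = 590/41 in (≈ 14.390 in)
Initial abstraction Ia = S/5 = (590/41)/5 = 118/41 ≈ 2.878 in
Excess rainfall: 7.960 − 2.878 = 5.082 in; P > Ia so Q > 0
Runoff Q = (P−Ia)²/(P−Ia+S) = (5.082)²/(5.082+14.390) = 27133681/20457975 ≈ 1.326 in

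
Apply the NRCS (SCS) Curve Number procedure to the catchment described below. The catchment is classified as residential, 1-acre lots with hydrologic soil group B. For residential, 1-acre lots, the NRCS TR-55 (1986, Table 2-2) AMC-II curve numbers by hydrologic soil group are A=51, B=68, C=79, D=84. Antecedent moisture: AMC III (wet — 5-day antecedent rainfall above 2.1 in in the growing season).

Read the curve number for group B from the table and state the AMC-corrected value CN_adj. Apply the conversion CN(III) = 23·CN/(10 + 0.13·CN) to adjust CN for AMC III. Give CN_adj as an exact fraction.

NRCS table: residential, 1-acre lots, soil group B → CN(II) = 68
Adjust CN=68 to AMC III: 23·68/(10 + 0.13·68) → 1564 ÷ (471/25) = 39100/471 ≈ 83.015

CN_adj = 39100/471 ≈ 83.015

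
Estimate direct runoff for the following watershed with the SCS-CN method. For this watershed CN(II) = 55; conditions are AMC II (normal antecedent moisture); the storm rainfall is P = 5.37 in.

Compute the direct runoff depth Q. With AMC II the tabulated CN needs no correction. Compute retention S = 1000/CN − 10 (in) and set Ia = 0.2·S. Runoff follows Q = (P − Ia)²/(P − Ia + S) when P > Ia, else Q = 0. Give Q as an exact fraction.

CN(II) = 55; AMC II needs no correction.
S = 1000/55 − 10 = 90/11 in ≈ 8.182 in
Ia = 0.2S: 0.2·8.182 = 1.636 in (exactly 18/11)
Since P=5.370 > Ia=1.636: effective rainfall P−Ia = 4107/1100 in
Q = (4107/1100)²/((4107/1100) + 90/11) = (16867449/1210000)/(13107/1100) = 5622483/4805900 in ≈ 1.170 in

Q = 5622483/4805900 in ≈ 1.170 in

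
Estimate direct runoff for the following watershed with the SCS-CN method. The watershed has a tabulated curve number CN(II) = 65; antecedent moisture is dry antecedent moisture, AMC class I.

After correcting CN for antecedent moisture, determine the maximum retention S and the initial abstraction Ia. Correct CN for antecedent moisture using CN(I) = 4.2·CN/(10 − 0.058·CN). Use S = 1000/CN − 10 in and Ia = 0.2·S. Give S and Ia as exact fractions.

S = 500/39 in ≈ 12.821 in; Ia = 100/39 in ≈ 2.564 in

Adjust CN=65 to AMC I: 4.2·65/(10 − 0.058·65) → 273 ÷ (623/100) = 3900/89 ≈ 43.820
Retention S: 1000/CN − 10 with CN=43.820 → S = 500/39 ≈ 12.821 in
Ia = 0.2·(500/39) = 100/39 in ≈ 2.564 in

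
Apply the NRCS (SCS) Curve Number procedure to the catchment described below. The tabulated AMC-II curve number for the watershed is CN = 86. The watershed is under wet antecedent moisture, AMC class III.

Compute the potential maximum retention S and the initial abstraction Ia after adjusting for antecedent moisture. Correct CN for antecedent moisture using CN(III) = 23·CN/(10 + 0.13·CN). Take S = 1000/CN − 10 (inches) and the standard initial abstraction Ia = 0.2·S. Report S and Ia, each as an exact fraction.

S = 700/989 in ≈ 0.708 in; Ia = 140/989 in ≈ 0.142 in

Wet (AMC III): CN(III) = 23·86/(10 + 0.13·86) = 1978/(1059/50) = 98900/1059 ≈ 93.390
Max retention: S = 1000/(98900/1059) − 10 = 700/989 in (≈ 0.708 in)
Ia = 0.2·(700/989) = 140/989 in ≈ 0.142 in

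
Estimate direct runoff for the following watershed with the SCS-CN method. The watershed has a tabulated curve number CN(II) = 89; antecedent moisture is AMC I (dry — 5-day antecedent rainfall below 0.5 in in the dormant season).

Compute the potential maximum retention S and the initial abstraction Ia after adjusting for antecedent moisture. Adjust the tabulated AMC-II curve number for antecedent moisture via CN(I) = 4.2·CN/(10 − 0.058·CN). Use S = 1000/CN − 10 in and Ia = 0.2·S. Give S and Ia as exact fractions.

CN(I) from CN(II)=89: (4.2·89)/(10 − 0.058·89) = 186900/2419 ≈ 77.263
Max retention: S = 1000/(186900/2419) − 10 = 5500/1869 in (≈ 2.943 in)
Ia = 0.2·(5500/1869) = 1100/1869 in ≈ 0.589 in

S = 5500/1869 in ≈ 2.943 in; Ia = 1100/1869 in ≈ 0.589 in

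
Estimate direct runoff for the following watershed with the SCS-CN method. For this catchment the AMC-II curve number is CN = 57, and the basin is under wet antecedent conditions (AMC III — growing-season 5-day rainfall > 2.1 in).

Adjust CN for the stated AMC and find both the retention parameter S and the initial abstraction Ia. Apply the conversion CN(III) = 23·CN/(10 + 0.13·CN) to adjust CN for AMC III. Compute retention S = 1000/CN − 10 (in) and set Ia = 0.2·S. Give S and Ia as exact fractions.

S = 4300/1311 in ≈ 3.280 in; Ia = 860/1311 in ≈ 0.656 in

Adjust CN=57 to AMC III: 23·57/(10 + 0.13·57) → 1311 ÷ (1741/100) = 131100/1741 ≈ 75.302
S = 1000/(131100/1741) − 10 = 4300/1311 in ≈ 3.280 in
Ia = 0.2S: 0.2·3.280 = 0.656 in (exactly 860/1311)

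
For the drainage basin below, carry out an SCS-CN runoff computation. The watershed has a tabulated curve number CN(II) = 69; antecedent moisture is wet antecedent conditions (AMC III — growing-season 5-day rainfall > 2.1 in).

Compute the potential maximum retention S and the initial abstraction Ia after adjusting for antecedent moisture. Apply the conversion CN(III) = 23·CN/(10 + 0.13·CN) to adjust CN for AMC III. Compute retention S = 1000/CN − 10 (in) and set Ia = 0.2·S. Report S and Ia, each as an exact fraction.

S = 3100/1587 in ≈ 1.953 in; Ia = 620/1587 in ≈ 0.391 in

CN(III) from CN(II)=69: (23·69)/(10 + 0.13·69) = 158700/1897 ≈ 83.658
Max retention: S = 1000/(158700/1897) − 10 = 3100/1587 in (≈ 1.953 in)
Ia = 0.2S: 0.2·1.953 = 0.391 in (exactly 620/1587)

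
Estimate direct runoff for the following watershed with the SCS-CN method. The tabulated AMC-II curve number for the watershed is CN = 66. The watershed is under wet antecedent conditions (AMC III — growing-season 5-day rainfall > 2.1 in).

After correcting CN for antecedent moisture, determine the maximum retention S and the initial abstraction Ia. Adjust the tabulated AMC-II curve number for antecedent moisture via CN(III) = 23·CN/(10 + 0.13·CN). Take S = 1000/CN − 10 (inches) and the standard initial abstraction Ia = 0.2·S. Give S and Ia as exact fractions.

Wet (AMC III): CN(III) = 23·66/(10 + 0.13·66) = 1518/(929/50) = 75900/929 ≈ 81.701
Max retention: S = 1000/(75900/929) − 10 = 1700/759 in (≈ 2.240 in)
Ia = 0.2·(1700/759) = 340/759 in ≈ 0.448 in

S = 1700/759 in ≈ 2.240 in; Ia = 340/759 in ≈ 0.448 in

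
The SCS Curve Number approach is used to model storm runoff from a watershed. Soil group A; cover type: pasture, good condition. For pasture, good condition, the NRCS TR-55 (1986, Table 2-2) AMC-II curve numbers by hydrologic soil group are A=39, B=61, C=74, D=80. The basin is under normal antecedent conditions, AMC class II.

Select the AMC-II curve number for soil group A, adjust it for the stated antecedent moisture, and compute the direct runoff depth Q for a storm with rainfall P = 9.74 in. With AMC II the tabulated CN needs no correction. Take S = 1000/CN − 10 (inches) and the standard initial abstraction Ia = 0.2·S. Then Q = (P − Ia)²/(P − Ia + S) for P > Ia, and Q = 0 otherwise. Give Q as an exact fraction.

NRCS table: pasture, good condition, soil group A → CN(II) = 39
CN(II) = 39; AMC II needs no correction.
Max retention: S = 1000/39 − 10 = 610/39 in (≈ 15.641 in)
Ia = 0.2·(610/39) = 122/39 in ≈ 3.128 in
P − Ia = 9.740 − 3.128 = 12893/1950 ≈ 6.612 in (> 0, runoff occurs)
Runoff Q = (P−Ia)²/(P−Ia+S) = (6.612)²/(6.612+15.641) = 166229449/84616350 ≈ 1.965 in

Q = 166229449/84616350 in ≈ 1.965 in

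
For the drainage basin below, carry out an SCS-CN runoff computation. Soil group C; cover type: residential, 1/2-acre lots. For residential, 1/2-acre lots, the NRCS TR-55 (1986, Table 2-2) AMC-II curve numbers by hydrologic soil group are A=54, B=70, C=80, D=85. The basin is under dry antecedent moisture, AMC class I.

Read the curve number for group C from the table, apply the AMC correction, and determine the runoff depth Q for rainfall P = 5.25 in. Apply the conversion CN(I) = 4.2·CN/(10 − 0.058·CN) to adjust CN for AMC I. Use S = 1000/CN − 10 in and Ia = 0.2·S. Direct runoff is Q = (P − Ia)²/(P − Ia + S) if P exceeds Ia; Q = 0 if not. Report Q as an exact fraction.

NRCS table: residential, 1/2-acre lots, soil group C → CN(II) = 80
Adjust CN=80 to AMC I: 4.2·80/(10 − 0.058·80) → 336 ÷ (134/25) = 4200/67 ≈ 62.687
Max retention: S = 1000/(4200/67) − 10 = 125/21 in (≈ 5.952 in)
Initial abstraction Ia = S/5 = (125/21)/5 = 25/21 ≈ 1.190 in
P − Ia = 5.250 − 1.190 = 341/84 ≈ 4.060 in (> 0, runoff occurs)
Q: (341/84)² ÷ (841/84) = 116281/70644 in (≈ 1.646 in)

Q = 116281/70644 in ≈ 1.646 in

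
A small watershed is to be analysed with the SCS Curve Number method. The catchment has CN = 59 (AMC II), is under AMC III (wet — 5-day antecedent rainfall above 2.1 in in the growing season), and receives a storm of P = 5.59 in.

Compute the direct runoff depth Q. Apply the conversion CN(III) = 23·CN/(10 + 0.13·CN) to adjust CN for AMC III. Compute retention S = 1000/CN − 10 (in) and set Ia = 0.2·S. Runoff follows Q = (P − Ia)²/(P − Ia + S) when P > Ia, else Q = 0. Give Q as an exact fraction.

Adjust CN=59 to AMC III: 23·59/(10 + 0.13·59) → 1357 ÷ (1767/100) = 135700/1767 ≈ 76.797
Max retention: S = 1000/(135700/1767) − 10 = 4100/1357 in (≈ 3.021 in)
Ia = 0.2·(4100/1357) = 820/1357 in ≈ 0.604 in
Since P=5.590 > Ia=0.604: effective rainfall P−Ia = 676563/135700 in
Q = (676563/135700)²/((676563/135700) + 4100/1357) = (457737492969/18414490000)/(1086563/135700) = 457737492969/147446599100 in ≈ 3.104 in

Q = 457737492969/147446599100 in ≈ 3.104 in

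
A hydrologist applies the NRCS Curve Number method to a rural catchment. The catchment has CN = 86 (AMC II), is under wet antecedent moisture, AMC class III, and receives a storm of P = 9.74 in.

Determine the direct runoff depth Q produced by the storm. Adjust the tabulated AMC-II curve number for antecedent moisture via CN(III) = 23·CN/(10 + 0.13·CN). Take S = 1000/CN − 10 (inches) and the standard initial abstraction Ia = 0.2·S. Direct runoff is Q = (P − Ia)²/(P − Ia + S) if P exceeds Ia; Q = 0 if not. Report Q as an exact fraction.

Q = 225285977449/25201846350 in ≈ 8.939 in

Adjust CN=86 to AMC III: 23·86/(10 + 0.13·86) → 1978 ÷ (1059/50) = 98900/1059 ≈ 93.390
Retention S: 1000/CN − 10 with CN=93.390 → S = 700/989 ≈ 0.708 in
Ia = 0.2·(700/989) = 140/989 in ≈ 0.142 in
P − Ia = 9.740 − 0.142 = 474643/49450 ≈ 9.598 in (> 0, runoff occurs)
Q: (474643/49450)² ÷ (509643/49450) = 225285977449/25201846350 in (≈ 8.939 in)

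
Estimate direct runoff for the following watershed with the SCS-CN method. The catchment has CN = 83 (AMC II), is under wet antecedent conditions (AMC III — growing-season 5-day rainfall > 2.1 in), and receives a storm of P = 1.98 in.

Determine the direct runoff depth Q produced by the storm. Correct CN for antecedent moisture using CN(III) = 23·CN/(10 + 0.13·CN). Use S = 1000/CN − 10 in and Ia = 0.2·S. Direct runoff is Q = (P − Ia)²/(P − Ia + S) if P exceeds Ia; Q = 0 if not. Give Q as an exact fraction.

CN(III) from CN(II)=83: (23·83)/(10 + 0.13·83) = 190900/2079 ≈ 91.823
Retention S: 1000/CN − 10 with CN=91.823 → S = 1700/1909 ≈ 0.891 in
Ia = 0.2·(1700/1909) = 340/1909 in ≈ 0.178 in
P − Ia = 1.980 − 0.178 = 171991/95450 ≈ 1.802 in (> 0, runoff occurs)
Q = (171991/95450)²/((171991/95450) + 1700/1909) = (29580904081/9110702500)/(256991/95450) = 29580904081/24529790950 in ≈ 1.206 in

Q = 29580904081/24529790950 in ≈ 1.206 in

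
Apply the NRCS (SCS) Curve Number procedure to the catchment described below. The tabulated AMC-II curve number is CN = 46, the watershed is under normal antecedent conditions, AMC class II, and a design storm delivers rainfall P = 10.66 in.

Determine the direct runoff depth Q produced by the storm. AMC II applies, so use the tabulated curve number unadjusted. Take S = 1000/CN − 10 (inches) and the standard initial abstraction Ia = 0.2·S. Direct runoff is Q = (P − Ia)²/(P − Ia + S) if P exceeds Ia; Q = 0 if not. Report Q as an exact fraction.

Average conditions: CN = 46 (no AMC adjustment).
Max retention: S = 1000/46 − 10 = 270/23 in (≈ 11.739 in)
Ia = 0.2·(270/23) = 54/23 in ≈ 2.348 in
Excess rainfall: 10.660 − 2.348 = 8.312 in; P > Ia so Q > 0
Runoff Q = (P−Ia)²/(P−Ia+S) = (8.312)²/(8.312+11.739) = 91374481/26517850 ≈ 3.446 in

Q = 91374481/26517850 in ≈ 3.446 in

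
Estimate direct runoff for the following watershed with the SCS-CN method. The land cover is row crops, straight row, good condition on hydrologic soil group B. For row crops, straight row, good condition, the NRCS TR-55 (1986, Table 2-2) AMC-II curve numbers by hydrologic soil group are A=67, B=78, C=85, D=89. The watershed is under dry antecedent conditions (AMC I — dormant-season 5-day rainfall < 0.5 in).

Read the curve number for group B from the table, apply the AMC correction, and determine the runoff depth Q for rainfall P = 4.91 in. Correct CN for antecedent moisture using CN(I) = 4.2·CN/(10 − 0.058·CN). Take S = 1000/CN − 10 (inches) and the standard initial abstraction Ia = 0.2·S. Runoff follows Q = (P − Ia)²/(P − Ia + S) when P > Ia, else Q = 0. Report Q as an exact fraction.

Q = 85339352641/68970365100 in ≈ 1.237 in

NRCS table: row crops, straight row, good condition, soil group B → CN(II) = 78
Dry (AMC I): CN(I) = 4.2·78/(10 − 0.058·78) = (1638/5)/(1369/250) = 81900/1369 ≈ 59.825
Retention S: 1000/CN − 10 with CN=59.825 → S = 5500/819 ≈ 6.716 in
Initial abstraction Ia = S/5 = (5500/819)/5 = 1100/819 ≈ 1.343 in
Since P=4.910 > Ia=1.343: effective rainfall P−Ia = 292129/81900 in
Q = (292129/81900)²/((292129/81900) + 5500/819) = (85339352641/6707610000)/(842129/81900) = 85339352641/68970365100 in ≈ 1.237 in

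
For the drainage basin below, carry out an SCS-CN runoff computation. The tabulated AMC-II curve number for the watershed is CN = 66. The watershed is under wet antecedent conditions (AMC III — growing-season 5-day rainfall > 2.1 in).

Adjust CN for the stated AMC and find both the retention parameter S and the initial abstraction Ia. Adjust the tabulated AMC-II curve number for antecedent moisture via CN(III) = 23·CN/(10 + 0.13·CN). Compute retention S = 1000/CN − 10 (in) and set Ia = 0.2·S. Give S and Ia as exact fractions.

Wet (AMC III): CN(III) = 23·66/(10 + 0.13·66) = 1518/(929/50) = 75900/929 ≈ 81.701
Retention S: 1000/CN − 10 with CN=81.701 → S = 1700/759 ≈ 2.240 in
Initial abstraction Ia = S/5 = (1700/759)/5 = 340/759 ≈ 0.448 in

S = 1700/759 in ≈ 2.240 in; Ia = 340/759 in ≈ 0.448 in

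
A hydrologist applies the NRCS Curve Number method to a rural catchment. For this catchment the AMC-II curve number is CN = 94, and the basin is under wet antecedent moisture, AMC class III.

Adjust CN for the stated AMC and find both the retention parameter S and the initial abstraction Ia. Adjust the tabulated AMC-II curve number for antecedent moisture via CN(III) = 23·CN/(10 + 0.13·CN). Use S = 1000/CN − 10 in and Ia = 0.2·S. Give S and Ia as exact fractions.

S = 300/1081 in ≈ 0.278 in; Ia = 60/1081 in ≈ 0.056 in

Adjust CN=94 to AMC III: 23·94/(10 + 0.13·94) → 2162 ÷ (1111/50) = 108100/1111 ≈ 97.300
Max retention: S = 1000/(108100/1111) − 10 = 300/1081 in (≈ 0.278 in)
Ia = 0.2S: 0.2·0.278 = 0.056 in (exactly 60/1081)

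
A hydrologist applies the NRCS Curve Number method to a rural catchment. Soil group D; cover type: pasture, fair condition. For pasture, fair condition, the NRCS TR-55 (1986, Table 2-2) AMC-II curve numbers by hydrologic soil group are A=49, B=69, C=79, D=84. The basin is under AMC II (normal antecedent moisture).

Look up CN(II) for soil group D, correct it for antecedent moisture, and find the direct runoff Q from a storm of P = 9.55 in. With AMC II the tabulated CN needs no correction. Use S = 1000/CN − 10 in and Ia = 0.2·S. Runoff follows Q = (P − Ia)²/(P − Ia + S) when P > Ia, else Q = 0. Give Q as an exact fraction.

Q = 14830201/1953420 in ≈ 7.592 in

NRCS table: pasture, fair condition, soil group D → CN(II) = 84
AMC II — tabulated CN = 84 applies directly.
Retention S: 1000/CN − 10 with CN=84.000 → S = 40/21 ≈ 1.905 in
Ia = 0.2·(40/21) = 8/21 in ≈ 0.381 in
Excess rainfall: 9.550 − 0.381 = 9.169 in; P > Ia so Q > 0
Runoff Q = (P−Ia)²/(P−Ia+S) = (9.169)²/(9.169+1.905) = 14830201/1953420 ≈ 7.592 in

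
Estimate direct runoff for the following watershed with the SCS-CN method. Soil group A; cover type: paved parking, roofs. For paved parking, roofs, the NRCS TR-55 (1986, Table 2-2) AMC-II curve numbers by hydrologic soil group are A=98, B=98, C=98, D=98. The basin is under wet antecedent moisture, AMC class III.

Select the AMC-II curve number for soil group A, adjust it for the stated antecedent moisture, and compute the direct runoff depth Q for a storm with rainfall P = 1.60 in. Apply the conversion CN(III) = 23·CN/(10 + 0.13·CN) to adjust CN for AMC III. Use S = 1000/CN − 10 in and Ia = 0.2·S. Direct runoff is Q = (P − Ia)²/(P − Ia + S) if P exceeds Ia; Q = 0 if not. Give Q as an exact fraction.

Q = 9936882/6632395 in ≈ 1.498 in

NRCS table: paved parking, roofs, soil group A → CN(II) = 98
Adjust CN=98 to AMC III: 23·98/(10 + 0.13·98) → 2254 ÷ (1137/50) = 112700/1137 ≈ 99.120
Max retention: S = 1000/(112700/1137) − 10 = 100/1127 in (≈ 0.089 in)
Ia = 0.2·(100/1127) = 20/1127 in ≈ 0.018 in
P − Ia = 1.600 − 0.018 = 8916/5635 ≈ 1.582 in (> 0, runoff occurs)
Runoff Q = (P−Ia)²/(P−Ia+S) = (1.582)²/(1.582+0.089) = 9936882/6632395 ≈ 1.498 in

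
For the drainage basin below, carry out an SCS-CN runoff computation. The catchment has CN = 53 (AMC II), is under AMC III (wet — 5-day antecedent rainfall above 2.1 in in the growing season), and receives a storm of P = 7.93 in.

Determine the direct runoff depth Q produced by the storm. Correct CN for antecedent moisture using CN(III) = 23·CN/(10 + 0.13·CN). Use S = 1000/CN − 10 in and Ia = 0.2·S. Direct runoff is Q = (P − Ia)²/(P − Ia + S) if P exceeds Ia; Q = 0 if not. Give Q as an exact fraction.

Q = 761547692889/163671107300 in ≈ 4.653 in

CN(III) from CN(II)=53: (23·53)/(10 + 0.13·53) = 121900/1689 ≈ 72.173
S = 1000/(121900/1689) − 10 = 4700/1219 in ≈ 3.856 in
Ia = 0.2·(4700/1219) = 940/1219 in ≈ 0.771 in
P − Ia = 7.930 − 0.771 = 872667/121900 ≈ 7.159 in (> 0, runoff occurs)
Runoff Q = (P−Ia)²/(P−Ia+S) = (7.159)²/(7.159+3.856) = 761547692889/163671107300 ≈ 4.653 in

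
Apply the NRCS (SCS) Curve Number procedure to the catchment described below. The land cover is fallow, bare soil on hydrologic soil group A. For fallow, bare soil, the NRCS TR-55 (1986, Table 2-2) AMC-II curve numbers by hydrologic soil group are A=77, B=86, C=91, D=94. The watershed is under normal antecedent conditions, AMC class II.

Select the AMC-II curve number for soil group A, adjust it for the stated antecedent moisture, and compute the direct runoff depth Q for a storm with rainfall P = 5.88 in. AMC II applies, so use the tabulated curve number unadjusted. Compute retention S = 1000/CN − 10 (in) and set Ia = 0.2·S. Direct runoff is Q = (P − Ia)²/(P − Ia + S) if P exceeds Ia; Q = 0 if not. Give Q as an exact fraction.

NRCS table: fallow, bare soil, soil group A → CN(II) = 77
CN(II) = 77; AMC II needs no correction.
Max retention: S = 1000/77 − 10 = 230/77 in (≈ 2.987 in)
Initial abstraction Ia = S/5 = (230/77)/5 = 46/77 ≈ 0.597 in
P − Ia = 5.880 − 0.597 = 10169/1925 ≈ 5.283 in (> 0, runoff occurs)
Runoff Q = (P−Ia)²/(P−Ia+S) = (5.283)²/(5.283+2.987) = 103408561/30644075 ≈ 3.375 in

Q = 103408561/30644075 in ≈ 3.375 in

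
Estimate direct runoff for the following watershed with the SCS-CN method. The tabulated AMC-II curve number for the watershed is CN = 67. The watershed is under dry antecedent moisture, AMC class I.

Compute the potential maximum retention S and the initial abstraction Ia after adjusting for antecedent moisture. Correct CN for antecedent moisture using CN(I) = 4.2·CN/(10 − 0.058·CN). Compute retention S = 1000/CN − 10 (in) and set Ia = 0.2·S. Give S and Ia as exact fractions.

Dry (AMC I): CN(I) = 4.2·67/(10 − 0.058·67) = (1407/5)/(3057/500) = 46900/1019 ≈ 46.026
Retention S: 1000/CN − 10 with CN=46.026 → S = 5500/469 ≈ 11.727 in
Ia = 0.2·(5500/469) = 1100/469 in ≈ 2.345 in

S = 5500/469 in ≈ 11.727 in; Ia = 1100/469 in ≈ 2.345 in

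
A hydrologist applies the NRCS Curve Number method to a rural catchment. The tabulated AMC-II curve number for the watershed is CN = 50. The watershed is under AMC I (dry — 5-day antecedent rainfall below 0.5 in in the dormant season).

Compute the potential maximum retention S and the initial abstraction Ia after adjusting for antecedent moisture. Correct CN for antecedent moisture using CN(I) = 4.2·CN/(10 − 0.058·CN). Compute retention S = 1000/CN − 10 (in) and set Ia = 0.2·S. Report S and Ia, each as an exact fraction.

CN(I) from CN(II)=50: (4.2·50)/(10 − 0.058·50) = 2100/71 ≈ 29.577
Max retention: S = 1000/(2100/71) − 10 = 500/21 in (≈ 23.810 in)
Ia = 0.2·(500/21) = 100/21 in ≈ 4.762 in

S = 500/21 in ≈ 23.810 in; Ia = 100/21 in ≈ 4.762 in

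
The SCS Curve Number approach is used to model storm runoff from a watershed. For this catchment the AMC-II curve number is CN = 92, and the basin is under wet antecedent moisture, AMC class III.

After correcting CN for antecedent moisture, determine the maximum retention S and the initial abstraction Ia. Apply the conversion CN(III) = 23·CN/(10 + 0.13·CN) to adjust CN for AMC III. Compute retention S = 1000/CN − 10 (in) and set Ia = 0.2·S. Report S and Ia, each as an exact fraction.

CN(III) from CN(II)=92: (23·92)/(10 + 0.13·92) = 52900/549 ≈ 96.357
Max retention: S = 1000/(52900/549) − 10 = 200/529 in (≈ 0.378 in)
Ia = 0.2S: 0.2·0.378 = 0.076 in (exactly 40/529)

S = 200/529 in ≈ 0.378 in; Ia = 40/529 in ≈ 0.076 in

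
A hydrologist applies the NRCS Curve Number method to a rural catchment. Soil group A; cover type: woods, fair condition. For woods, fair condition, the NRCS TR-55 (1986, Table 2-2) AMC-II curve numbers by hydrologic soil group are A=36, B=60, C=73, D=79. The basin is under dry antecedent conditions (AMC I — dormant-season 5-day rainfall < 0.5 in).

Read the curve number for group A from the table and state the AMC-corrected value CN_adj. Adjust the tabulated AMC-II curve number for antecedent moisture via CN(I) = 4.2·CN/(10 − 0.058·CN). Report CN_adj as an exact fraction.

NRCS table: woods, fair condition, soil group A → CN(II) = 36
Adjust CN=36 to AMC I: 4.2·36/(10 − 0.058·36) → (756/5) ÷ (989/125) = 18900/989 ≈ 19.110

CN_adj = 18900/989 ≈ 19.110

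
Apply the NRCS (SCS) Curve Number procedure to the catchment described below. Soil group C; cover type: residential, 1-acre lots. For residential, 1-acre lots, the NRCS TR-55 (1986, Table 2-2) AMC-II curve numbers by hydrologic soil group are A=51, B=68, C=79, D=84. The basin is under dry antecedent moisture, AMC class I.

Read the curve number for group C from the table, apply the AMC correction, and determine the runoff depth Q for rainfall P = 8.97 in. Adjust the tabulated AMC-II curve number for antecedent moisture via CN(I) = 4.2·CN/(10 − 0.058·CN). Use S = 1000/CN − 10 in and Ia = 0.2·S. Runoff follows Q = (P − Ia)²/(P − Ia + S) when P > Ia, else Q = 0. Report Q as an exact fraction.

Q = 3704304769/875817700 in ≈ 4.230 in

NRCS table: residential, 1-acre lots, soil group C → CN(II) = 79
Adjust CN=79 to AMC I: 4.2·79/(10 − 0.058·79) → (1659/5) ÷ (2709/500) = 7900/129 ≈ 61.240
Retention S: 1000/CN − 10 with CN=61.240 → S = 500/79 ≈ 6.329 in
Ia = 0.2·(500/79) = 100/79 in ≈ 1.266 in
Since P=8.970 > Ia=1.266: effective rainfall P−Ia = 60863/7900 in
Q: (60863/7900)² ÷ (110863/7900) = 3704304769/875817700 in (≈ 4.230 in)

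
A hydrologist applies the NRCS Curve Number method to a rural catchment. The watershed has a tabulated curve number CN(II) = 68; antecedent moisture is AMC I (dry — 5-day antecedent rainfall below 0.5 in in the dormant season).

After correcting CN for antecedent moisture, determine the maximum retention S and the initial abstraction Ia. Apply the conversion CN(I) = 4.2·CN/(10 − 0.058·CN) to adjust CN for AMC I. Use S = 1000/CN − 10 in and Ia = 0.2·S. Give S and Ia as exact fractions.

S = 4000/357 in ≈ 11.204 in; Ia = 800/357 in ≈ 2.241 in

Adjust CN=68 to AMC I: 4.2·68/(10 − 0.058·68) → (1428/5) ÷ (757/125) = 35700/757 ≈ 47.160
Retention S: 1000/CN − 10 with CN=47.160 → S = 4000/357 ≈ 11.204 in
Ia = 0.2S: 0.2·11.204 = 2.241 in (exactly 800/357)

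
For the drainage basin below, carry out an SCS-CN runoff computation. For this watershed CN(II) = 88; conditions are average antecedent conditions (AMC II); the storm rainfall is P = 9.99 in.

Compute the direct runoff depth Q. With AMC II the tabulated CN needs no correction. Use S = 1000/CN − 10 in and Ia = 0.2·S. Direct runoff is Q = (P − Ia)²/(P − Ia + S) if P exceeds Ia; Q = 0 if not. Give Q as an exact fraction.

Q = 38084907/4469300 in ≈ 8.521 in

CN(II) = 88; AMC II needs no correction.
S = 1000/88 − 10 = 15/11 in ≈ 1.364 in
Ia = 0.2S: 0.2·1.364 = 0.273 in (exactly 3/11)
P − Ia = 9.990 − 0.273 = 10689/1100 ≈ 9.717 in (> 0, runoff occurs)
Runoff Q = (P−Ia)²/(P−Ia+S) = (9.717)²/(9.717+1.364) = 38084907/4469300 ≈ 8.521 in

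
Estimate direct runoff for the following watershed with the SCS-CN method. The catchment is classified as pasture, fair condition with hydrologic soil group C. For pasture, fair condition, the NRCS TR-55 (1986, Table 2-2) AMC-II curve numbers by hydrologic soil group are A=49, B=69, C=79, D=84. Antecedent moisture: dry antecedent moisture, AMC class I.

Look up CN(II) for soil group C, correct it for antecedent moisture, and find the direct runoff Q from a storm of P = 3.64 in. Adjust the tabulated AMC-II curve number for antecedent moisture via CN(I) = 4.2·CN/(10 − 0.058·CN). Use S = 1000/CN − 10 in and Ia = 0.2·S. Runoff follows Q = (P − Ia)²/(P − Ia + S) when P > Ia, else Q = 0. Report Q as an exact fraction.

NRCS table: pasture, fair condition, soil group C → CN(II) = 79
Dry (AMC I): CN(I) = 4.2·79/(10 − 0.058·79) = (1659/5)/(2709/500) = 7900/129 ≈ 61.240
S = 1000/(7900/129) − 10 = 500/79 in ≈ 6.329 in
Ia = 0.2S: 0.2·6.329 = 1.266 in (exactly 100/79)
Since P=3.640 > Ia=1.266: effective rainfall P−Ia = 4689/1975 in
Runoff Q = (P−Ia)²/(P−Ia+S) = (2.374)²/(2.374+6.329) = 21986721/33948275 ≈ 0.648 in

Q = 21986721/33948275 in ≈ 0.648 in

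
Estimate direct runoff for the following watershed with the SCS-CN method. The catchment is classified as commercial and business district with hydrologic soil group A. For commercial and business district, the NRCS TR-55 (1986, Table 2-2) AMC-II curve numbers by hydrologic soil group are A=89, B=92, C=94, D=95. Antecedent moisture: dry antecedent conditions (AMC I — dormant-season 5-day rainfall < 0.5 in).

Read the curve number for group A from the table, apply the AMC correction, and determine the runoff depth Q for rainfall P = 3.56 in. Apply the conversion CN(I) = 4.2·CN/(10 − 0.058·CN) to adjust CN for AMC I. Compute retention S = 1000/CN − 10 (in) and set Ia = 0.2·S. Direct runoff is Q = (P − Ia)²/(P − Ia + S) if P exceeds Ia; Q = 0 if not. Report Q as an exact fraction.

NRCS table: commercial and business district, soil group A → CN(II) = 89
Adjust CN=89 to AMC I: 4.2·89/(10 − 0.058·89) → (1869/5) ÷ (2419/500) = 186900/2419 ≈ 77.263
Max retention: S = 1000/(186900/2419) − 10 = 5500/1869 in (≈ 2.943 in)
Initial abstraction Ia = S/5 = (5500/1869)/5 = 1100/1869 ≈ 0.589 in
Since P=3.560 > Ia=0.589: effective rainfall P−Ia = 138841/46725 in
Runoff Q = (P−Ia)²/(P−Ia+S) = (2.971)²/(2.971+2.943) = 19276823281/12912033225 ≈ 1.493 in

Q = 19276823281/12912033225 in ≈ 1.493 in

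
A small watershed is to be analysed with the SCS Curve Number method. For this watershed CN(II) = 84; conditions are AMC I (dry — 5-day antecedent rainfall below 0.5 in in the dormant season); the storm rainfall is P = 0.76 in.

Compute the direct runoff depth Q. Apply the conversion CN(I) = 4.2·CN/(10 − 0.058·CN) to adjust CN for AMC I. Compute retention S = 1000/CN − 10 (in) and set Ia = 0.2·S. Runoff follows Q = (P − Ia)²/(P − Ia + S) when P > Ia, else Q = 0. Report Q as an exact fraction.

Q = 0 in ≈ 0.000 in

Dry (AMC I): CN(I) = 4.2·84/(10 − 0.058·84) = (1764/5)/(641/125) = 44100/641 ≈ 68.799
Retention S: 1000/CN − 10 with CN=68.799 → S = 2000/441 ≈ 4.535 in
Ia = 0.2·(2000/441) = 400/441 in ≈ 0.907 in
P = 0.760 ≤ Ia = 0.907 in: entire storm abstracted, Q = 0.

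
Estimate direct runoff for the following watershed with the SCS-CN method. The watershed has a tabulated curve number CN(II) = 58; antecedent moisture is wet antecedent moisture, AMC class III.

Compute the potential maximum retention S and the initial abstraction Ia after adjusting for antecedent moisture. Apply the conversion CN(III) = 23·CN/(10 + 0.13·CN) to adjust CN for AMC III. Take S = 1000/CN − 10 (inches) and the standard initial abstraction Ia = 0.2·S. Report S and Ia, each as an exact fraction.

S = 2100/667 in ≈ 3.148 in; Ia = 420/667 in ≈ 0.630 in

Wet (AMC III): CN(III) = 23·58/(10 + 0.13·58) = 1334/(877/50) = 66700/877 ≈ 76.055
Max retention: S = 1000/(66700/877) − 10 = 2100/667 in (≈ 3.148 in)
Ia = 0.2S: 0.2·3.148 = 0.630 in (exactly 420/667)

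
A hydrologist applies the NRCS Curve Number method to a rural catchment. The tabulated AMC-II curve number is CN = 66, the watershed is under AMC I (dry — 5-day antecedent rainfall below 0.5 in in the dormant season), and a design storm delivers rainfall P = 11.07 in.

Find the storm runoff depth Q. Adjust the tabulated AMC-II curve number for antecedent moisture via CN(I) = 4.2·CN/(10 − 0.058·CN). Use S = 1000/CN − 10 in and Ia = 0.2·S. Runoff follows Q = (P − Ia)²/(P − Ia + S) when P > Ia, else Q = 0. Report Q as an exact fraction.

CN(I) from CN(II)=66: (4.2·66)/(10 − 0.058·66) = 69300/1543 ≈ 44.913
S = 1000/(69300/1543) − 10 = 8500/693 in ≈ 12.266 in
Ia = 0.2S: 0.2·12.266 = 2.453 in (exactly 1700/693)
P − Ia = 11.070 − 2.453 = 597151/69300 ≈ 8.617 in (> 0, runoff occurs)
Q: (597151/69300)² ÷ (1447151/69300) = 356589316801/100287564300 in (≈ 3.556 in)

Q = 356589316801/100287564300 in ≈ 3.556 in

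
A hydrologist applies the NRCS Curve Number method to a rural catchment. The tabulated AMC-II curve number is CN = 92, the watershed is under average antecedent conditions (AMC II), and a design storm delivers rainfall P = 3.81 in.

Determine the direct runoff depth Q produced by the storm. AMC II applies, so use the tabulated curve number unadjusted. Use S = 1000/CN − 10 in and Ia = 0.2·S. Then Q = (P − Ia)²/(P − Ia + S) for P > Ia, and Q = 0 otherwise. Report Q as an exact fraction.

AMC II — tabulated CN = 92 applies directly.
Retention S: 1000/CN − 10 with CN=92.000 → S = 20/23 ≈ 0.870 in
Ia = 0.2S: 0.2·0.870 = 0.174 in (exactly 4/23)
P − Ia = 3.810 − 0.174 = 8363/2300 ≈ 3.636 in (> 0, runoff occurs)
Q: (8363/2300)² ÷ (10363/2300) = 69939769/23834900 in (≈ 2.934 in)

Q = 69939769/23834900 in ≈ 2.934 in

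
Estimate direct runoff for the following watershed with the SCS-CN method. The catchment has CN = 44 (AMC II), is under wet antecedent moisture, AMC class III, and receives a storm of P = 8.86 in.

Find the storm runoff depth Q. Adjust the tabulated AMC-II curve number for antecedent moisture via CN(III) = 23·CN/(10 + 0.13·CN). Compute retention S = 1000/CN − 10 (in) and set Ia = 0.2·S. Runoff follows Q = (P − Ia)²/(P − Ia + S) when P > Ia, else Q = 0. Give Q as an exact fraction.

Adjust CN=44 to AMC III: 23·44/(10 + 0.13·44) → 1012 ÷ (393/25) = 25300/393 ≈ 64.377
S = 1000/(25300/393) − 10 = 1400/253 in ≈ 5.534 in
Ia = 0.2·(1400/253) = 280/253 in ≈ 1.107 in
Since P=8.860 > Ia=1.107: effective rainfall P−Ia = 98079/12650 in
Q: (98079/12650)² ÷ (168079/12650) = 9619490241/2126199350 in (≈ 4.524 in)

Q = 9619490241/2126199350 in ≈ 4.524 in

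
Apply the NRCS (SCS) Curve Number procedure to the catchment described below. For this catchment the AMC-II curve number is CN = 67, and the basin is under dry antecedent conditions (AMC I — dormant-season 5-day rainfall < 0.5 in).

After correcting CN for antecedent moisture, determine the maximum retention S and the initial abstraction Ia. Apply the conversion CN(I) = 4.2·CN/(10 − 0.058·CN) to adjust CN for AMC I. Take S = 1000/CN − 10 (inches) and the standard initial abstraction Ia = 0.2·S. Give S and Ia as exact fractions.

Adjust CN=67 to AMC I: 4.2·67/(10 − 0.058·67) → (1407/5) ÷ (3057/500) = 46900/1019 ≈ 46.026
S = 1000/(46900/1019) − 10 = 5500/469 in ≈ 11.727 in
Ia = 0.2·(5500/469) = 1100/469 in ≈ 2.345 in

S = 5500/469 in ≈ 11.727 in; Ia = 1100/469 in ≈ 2.345 in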